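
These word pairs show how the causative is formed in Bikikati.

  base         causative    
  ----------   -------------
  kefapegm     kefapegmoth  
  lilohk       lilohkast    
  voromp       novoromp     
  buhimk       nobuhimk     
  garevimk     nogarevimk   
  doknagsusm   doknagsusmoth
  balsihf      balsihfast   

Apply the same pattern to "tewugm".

tewugmoth

"tewugm" has second-to-last letter 'g'. The one such stem in the data (kefapegm → kefapegmoth) adds -oth, so the same rule applies.
So tewugm → tewugmoth.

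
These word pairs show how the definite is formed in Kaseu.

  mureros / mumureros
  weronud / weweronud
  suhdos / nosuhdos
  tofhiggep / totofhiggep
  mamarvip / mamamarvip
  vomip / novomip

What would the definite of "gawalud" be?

gagawalud

tofhiggep and vomip both end in -p yet inflect differently (totofhiggep, novomip), so the final letter is not what conditions the rule; the number of vowels is.
"gawalud" has 3 vowels. The stems with 3 vowels (weronud → weweronud, tofhiggep → totofhiggep, mamarvip → mamamarvip) repeat the first consonant+vowel as a prefix.
The other pattern: stems with 2 vowels add the prefix no-.
So gawalud → gagawalud.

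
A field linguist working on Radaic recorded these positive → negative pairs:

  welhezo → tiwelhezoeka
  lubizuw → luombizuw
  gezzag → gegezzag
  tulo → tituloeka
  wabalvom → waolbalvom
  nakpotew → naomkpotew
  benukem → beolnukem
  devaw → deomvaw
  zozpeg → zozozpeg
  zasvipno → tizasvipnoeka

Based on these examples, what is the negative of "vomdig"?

vovomdig

"vomdig" ends in -g. The stems ending in -g (gezzag → gegezzag, zozpeg → zozozpeg) repeat the first consonant+vowel as a prefix.
So vomdig → vovomdig.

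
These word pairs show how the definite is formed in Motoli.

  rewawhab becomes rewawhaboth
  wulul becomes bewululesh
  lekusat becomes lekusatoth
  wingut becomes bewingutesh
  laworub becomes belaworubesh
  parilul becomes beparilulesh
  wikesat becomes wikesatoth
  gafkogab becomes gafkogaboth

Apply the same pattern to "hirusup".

behirusupesh

wingut and wikesat both end in -t yet inflect differently (bewingutesh, wikesatoth), so the final letter is not what conditions the rule; the last vowel is.
"hirusup" has last vowel 'u'. The stems whose last vowel is 'u' (wulul → bewululesh, laworub → belaworubesh, wingut → bewingutesh) add be- … -esh around the stem.
The other pattern: stems whose last vowel is 'a' add -oth.
So hirusup → behirusupesh.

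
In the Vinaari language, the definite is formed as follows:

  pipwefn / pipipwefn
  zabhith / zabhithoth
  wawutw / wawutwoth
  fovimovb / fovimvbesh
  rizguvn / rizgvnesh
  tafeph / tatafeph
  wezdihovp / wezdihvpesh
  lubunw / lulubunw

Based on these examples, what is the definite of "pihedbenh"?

"pihedbenh" has second-to-last letter 'n'. The one such stem in the data (lubunw → lulubunw) repeats the first consonant+vowel as a prefix (as do tafeph, pipwefn), so the same rule applies.
The other patterns: stems whose second-to-last letter is 't' add -oth; stems whose second-to-last letter is 'v' delete the last vowel and add -esh.
So pihedbenh → pipihedbenh.

pipihedbenh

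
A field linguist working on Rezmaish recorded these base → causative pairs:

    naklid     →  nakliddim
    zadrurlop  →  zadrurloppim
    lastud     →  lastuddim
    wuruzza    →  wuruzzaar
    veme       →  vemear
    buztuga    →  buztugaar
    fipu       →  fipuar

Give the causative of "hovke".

hovkear

lastud and fipu both have last vowel 'u' yet inflect differently (lastuddim, fipuar), so the last vowel is not what conditions the rule; whether the stem ends in a vowel or a consonant is.
"hovke" ends in a vowel. The stems ending in a vowel (wuruzza → wuruzzaar, veme → vemear, buztuga → buztugaar) add -ar.
So hovke → hovkear.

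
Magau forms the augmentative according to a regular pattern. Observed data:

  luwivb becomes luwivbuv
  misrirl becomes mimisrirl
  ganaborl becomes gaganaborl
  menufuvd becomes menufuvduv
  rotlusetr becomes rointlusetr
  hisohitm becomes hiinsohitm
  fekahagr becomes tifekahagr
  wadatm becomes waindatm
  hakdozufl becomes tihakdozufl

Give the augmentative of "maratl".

mainratl

misrirl and hakdozufl both end in -l yet inflect differently (mimisrirl, tihakdozufl), so the final letter is not what conditions the rule; the second-to-last letter is.
"maratl" has second-to-last letter 't'. The stems whose second-to-last letter is 't' (hisohitm → hiinsohitm, wadatm → waindatm, rotlusetr → rointlusetr) insert -in- after the first vowel.
The other patterns: stems whose second-to-last letter is 'v' add -uv; stems whose second-to-last letter is 'r' repeat the first consonant+vowel as a prefix; stems whose second-to-last letter is 'f' or 'g' add the prefix ti-.
So maratl → mainratl.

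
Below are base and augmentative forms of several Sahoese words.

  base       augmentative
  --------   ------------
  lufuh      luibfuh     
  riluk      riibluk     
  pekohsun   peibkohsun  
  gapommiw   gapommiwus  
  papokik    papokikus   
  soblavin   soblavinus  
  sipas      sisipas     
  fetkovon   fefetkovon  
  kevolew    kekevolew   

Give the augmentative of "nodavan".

"nodavan" has last vowel 'a'. The one such stem in the data (sipas → sisipas) repeats the first consonant+vowel as a prefix (as do fetkovon, kevolew), so the same rule applies.
The other patterns: stems whose last vowel is 'u' insert -ib- after the first vowel; stems whose last vowel is 'i' add -us.
So nodavan → nonodavan.

nonodavan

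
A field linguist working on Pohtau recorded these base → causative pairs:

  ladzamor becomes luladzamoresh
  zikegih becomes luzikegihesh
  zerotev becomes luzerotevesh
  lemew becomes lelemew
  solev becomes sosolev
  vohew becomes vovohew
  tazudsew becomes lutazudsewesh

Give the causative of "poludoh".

"poludoh" has 3 vowels. The stems with 3 vowels (zerotev → luzerotevesh, ladzamor → luladzamoresh, tazudsew → lutazudsewesh) add lu- … -esh around the stem.
So poludoh → lupoludohesh.

lupoludohesh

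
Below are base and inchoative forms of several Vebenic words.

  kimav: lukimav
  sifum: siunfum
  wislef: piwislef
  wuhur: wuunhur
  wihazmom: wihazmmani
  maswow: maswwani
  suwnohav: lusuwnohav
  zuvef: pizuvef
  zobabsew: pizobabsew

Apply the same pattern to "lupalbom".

maswow and zobabsew both end in -w yet inflect differently (maswwani, pizobabsew), so the final letter is not what conditions the rule; the last vowel is.
"lupalbom" has last vowel 'o'. The stems whose last vowel is 'o' (wihazmom → wihazmmani, maswow → maswwani) delete the last vowel and add -ani.
The other patterns: stems whose last vowel is 'a' add the prefix lu-; stems whose last vowel is 'e' add the prefix pi-; stems whose last vowel is 'u' insert -un- after the first vowel.
So lupalbom → lupalbmani.

lupalbmani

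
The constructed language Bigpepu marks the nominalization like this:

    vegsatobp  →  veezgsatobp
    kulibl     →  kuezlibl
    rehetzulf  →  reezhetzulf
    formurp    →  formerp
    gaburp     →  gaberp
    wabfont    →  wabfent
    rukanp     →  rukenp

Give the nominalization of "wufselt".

wuezfselt

vegsatobp and formurp both end in -p yet inflect differently (veezgsatobp, formerp), so the final letter is not what conditions the rule; the second-to-last letter is.
"wufselt" has second-to-last letter 'l'. The one such stem in the data (rehetzulf → reezhetzulf) inserts -ez- after the first vowel (as do vegsatobp, kulibl), so the same rule applies.
The other pattern: stems whose second-to-last letter is 'n' or 'r' change the last vowel to 'e'.
So wufselt → wuezfselt.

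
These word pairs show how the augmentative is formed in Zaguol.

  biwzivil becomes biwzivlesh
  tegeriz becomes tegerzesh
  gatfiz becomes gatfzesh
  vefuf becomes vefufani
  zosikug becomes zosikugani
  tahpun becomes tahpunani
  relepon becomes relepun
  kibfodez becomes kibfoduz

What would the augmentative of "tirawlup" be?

tirawlupani

tahpun and relepon both end in -n yet inflect differently (tahpunani, relepun), so the final letter is not what conditions the rule; the last vowel is.
"tirawlup" has last vowel 'u'. The stems whose last vowel is 'u' (vefuf → vefufani, zosikug → zosikugani, tahpun → tahpunani) add -ani.
So tirawlup → tirawlupani.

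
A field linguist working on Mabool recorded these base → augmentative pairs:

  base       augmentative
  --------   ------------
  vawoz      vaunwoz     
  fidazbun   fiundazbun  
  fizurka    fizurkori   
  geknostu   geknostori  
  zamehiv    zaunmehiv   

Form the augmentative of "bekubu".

bekubori

geknostu and fidazbun both have last vowel 'u' yet inflect differently (geknostori, fiundazbun), so the last vowel is not what conditions the rule; whether the stem ends in a vowel or a consonant is.
"bekubu" ends in a vowel. The stems ending in a vowel (fizurka → fizurkori, geknostu → geknostori) drop the final letter and add -ori.
So bekubu → bekubori.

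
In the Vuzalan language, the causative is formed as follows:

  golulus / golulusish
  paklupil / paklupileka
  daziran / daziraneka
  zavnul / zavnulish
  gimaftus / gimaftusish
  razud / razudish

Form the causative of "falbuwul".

falbuwulish

zavnul and paklupil both end in -l yet inflect differently (zavnulish, paklupileka), so the final letter is not what conditions the rule; the last vowel is.
"falbuwul" has last vowel 'u'. The stems whose last vowel is 'u' (zavnul → zavnulish, razud → razudish, gimaftus → gimaftusish) add -ish.
So falbuwul → falbuwulish.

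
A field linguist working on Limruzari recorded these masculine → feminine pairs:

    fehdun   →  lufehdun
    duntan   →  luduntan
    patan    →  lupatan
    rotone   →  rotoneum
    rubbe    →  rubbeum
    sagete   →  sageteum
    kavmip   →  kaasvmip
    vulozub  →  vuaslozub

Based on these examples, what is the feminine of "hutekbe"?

hutekbeum

fehdun and vulozub both have last vowel 'u' yet inflect differently (lufehdun, vuaslozub), so the last vowel is not what conditions the rule; the final letter is.
"hutekbe" ends in -e. The stems ending in -e (rotone → rotoneum, rubbe → rubbeum, sagete → sageteum) add -um.
So hutekbe → hutekbeum.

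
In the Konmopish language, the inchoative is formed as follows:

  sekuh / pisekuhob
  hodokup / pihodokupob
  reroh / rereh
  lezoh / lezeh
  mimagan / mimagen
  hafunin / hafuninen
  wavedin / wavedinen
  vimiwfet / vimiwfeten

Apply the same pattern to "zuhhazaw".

zuhhazew

"zuhhazaw" has last vowel 'a'. The one such stem in the data (mimagan → mimagen) changes the last vowel to 'e' (as do reroh, lezoh), so the same rule applies.
So zuhhazaw → zuhhazew.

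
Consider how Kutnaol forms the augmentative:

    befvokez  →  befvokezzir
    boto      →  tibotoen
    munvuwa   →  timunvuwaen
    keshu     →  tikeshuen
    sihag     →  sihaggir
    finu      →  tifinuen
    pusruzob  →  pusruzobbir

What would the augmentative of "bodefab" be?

bodefabbir

munvuwa and sihag both have last vowel 'a' yet inflect differently (timunvuwaen, sihaggir), so the last vowel is not what conditions the rule; whether the stem ends in a vowel or a consonant is.
"bodefab" ends in a consonant. The stems ending in a consonant (befvokez → befvokezzir, sihag → sihaggir, pusruzob → pusruzobbir) double the final consonant and add -ir.
The other pattern: stems ending in a vowel add ti- … -en around the stem.
So bodefab → bodefabbir.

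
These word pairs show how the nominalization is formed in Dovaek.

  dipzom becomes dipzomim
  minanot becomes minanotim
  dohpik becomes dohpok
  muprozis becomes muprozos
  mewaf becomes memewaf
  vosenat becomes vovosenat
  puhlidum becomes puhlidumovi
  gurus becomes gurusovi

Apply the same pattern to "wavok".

minanot and vosenat both end in -t yet inflect differently (minanotim, vovosenat), so the final letter is not what conditions the rule; the last vowel is.
"wavok" has last vowel 'o'. The stems whose last vowel is 'o' (dipzom → dipzomim, minanot → minanotim) add -im.
The other patterns: stems whose last vowel is 'i' change the last vowel to 'o'; stems whose last vowel is 'a' repeat the first consonant+vowel as a prefix; stems whose last vowel is 'u' add -ovi.
So wavok → wavokim.

wavokim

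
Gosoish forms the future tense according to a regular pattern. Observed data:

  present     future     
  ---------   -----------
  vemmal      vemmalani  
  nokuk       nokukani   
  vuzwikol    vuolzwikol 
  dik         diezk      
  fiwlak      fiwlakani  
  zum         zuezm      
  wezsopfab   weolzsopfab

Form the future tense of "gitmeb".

dik and nokuk both end in -k yet inflect differently (diezk, nokukani), so the final letter is not what conditions the rule; the number of vowels is.
"gitmeb" has 2 vowels. The stems with 2 vowels (vemmal → vemmalani, nokuk → nokukani, fiwlak → fiwlakani) add -ani.
So gitmeb → gitmebani.

gitmebani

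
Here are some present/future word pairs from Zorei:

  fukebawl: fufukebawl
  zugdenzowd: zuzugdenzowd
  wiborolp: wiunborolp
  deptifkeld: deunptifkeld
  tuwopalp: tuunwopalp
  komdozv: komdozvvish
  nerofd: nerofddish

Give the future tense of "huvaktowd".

zugdenzowd and deptifkeld both end in -d yet inflect differently (zuzugdenzowd, deunptifkeld), so the final letter is not what conditions the rule; the second-to-last letter is.
"huvaktowd" has second-to-last letter 'w'. The stems whose second-to-last letter is 'w' (fukebawl → fufukebawl, zugdenzowd → zuzugdenzowd) repeat the first consonant+vowel as a prefix.
So huvaktowd → huhuvaktowd.

huhuvaktowd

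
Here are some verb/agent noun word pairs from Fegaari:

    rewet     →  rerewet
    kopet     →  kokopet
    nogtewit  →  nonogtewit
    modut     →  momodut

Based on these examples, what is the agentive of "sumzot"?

susumzot

Every pair shown (rewet → rerewet, kopet → kokopet, nogtewit → nonogtewit, …) follows the same rule: repeat the first consonant+vowel as a prefix.
So sumzot → susumzot.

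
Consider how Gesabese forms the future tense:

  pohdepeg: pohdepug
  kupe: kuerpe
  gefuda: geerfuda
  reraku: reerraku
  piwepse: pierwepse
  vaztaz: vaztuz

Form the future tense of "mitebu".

miertebu

"mitebu" ends in a vowel. The stems ending in a vowel (kupe → kuerpe, piwepse → pierwepse, reraku → reerraku) insert -er- after the first vowel.
The other pattern: stems ending in a consonant change the last vowel to 'u'.
So mitebu → miertebu.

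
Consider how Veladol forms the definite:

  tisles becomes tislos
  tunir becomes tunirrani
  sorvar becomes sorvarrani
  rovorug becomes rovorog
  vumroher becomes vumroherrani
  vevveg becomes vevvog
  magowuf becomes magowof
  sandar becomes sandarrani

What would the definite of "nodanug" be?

"nodanug" ends in -g. The stems ending in -g (vevveg → vevvog, rovorug → rovorog) change the last vowel to 'o'.
The other pattern: stems ending in -r double the final consonant and add -ani.
So nodanug → nodanog.

nodanog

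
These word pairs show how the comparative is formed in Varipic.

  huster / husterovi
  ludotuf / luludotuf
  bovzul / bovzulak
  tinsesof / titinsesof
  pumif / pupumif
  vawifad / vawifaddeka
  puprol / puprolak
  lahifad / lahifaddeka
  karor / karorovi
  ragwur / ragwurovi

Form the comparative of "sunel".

sunelak

"sunel" ends in -l. The stems ending in -l (puprol → puprolak, bovzul → bovzulak) add -ak.
So sunel → sunelak.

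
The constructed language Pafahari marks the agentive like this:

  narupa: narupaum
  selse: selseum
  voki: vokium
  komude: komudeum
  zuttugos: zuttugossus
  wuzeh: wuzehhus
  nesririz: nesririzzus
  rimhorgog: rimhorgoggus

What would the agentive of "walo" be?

waloum

selse and wuzeh both have last vowel 'e' yet inflect differently (selseum, wuzehhus), so the last vowel is not what conditions the rule; whether the stem ends in a vowel or a consonant is.
"walo" ends in a vowel. The stems ending in a vowel (narupa → narupaum, selse → selseum, voki → vokium) add -um.
The other pattern: stems ending in a consonant double the final consonant and add -us.
So walo → waloum.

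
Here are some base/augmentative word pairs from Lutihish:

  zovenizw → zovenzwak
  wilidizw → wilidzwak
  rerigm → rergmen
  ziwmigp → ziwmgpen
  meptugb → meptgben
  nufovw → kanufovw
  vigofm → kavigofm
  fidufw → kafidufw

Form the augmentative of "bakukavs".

kabakukavs

"bakukavs" has second-to-last letter 'v'. The one such stem in the data (nufovw → kanufovw) adds the prefix ka-, so the same rule applies.
So bakukavs → kabakukavs.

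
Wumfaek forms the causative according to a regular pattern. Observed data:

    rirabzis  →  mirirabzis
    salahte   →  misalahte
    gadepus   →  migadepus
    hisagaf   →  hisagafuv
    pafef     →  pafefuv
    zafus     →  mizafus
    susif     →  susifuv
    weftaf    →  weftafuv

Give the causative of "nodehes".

pafef and salahte both have last vowel 'e' yet inflect differently (pafefuv, misalahte), so the last vowel is not what conditions the rule; the final letter is.
"nodehes" ends in -s. The stems ending in -s (zafus → mizafus, gadepus → migadepus, rirabzis → mirirabzis) add the prefix mi-.
The other pattern: stems ending in -f add -uv.
So nodehes → minodehes.

minodehes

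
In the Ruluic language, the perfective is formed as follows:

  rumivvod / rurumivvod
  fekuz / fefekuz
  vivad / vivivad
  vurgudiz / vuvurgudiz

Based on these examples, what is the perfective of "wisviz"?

wiwisviz

Every pair shown (rumivvod → rurumivvod, fekuz → fefekuz, vivad → vivivad, …) follows the same rule: repeat the first consonant+vowel as a prefix.
So wisviz → wiwisviz.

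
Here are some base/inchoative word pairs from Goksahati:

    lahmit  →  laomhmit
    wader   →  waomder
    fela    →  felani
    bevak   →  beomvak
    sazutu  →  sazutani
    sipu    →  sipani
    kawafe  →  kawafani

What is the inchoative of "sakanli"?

kawafe and wader both have last vowel 'e' yet inflect differently (kawafani, waomder), so the last vowel is not what conditions the rule; whether the stem ends in a vowel or a consonant is.
"sakanli" ends in a vowel. The stems ending in a vowel (sazutu → sazutani, fela → felani, sipu → sipani) drop the final letter and add -ani.
So sakanli → sakanlani.

sakanlani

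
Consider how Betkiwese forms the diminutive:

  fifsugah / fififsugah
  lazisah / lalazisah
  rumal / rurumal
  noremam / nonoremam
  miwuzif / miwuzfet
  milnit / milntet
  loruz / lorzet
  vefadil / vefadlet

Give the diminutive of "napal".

rumal and vefadil both end in -l yet inflect differently (rurumal, vefadlet), so the final letter is not what conditions the rule; the last vowel is.
"napal" has last vowel 'a'. The stems whose last vowel is 'a' (fifsugah → fififsugah, lazisah → lalazisah, rumal → rurumal) repeat the first consonant+vowel as a prefix.
The other pattern: stems whose last vowel is 'i' or 'u' delete the last vowel and add -et.
So napal → nanapal.

nanapal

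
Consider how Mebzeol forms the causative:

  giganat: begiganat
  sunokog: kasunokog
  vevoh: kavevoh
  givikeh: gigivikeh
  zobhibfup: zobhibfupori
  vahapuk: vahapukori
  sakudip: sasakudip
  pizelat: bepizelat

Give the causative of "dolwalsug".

dolwalsugori

givikeh and vevoh both end in -h yet inflect differently (gigivikeh, kavevoh), so the final letter is not what conditions the rule; the last vowel is.
"dolwalsug" has last vowel 'u'. The stems whose last vowel is 'u' (zobhibfup → zobhibfupori, vahapuk → vahapukori) add -ori.
The other patterns: stems whose last vowel is 'e' or 'i' repeat the first consonant+vowel as a prefix; stems whose last vowel is 'a' add the prefix be-; stems whose last vowel is 'o' add the prefix ka-.
So dolwalsug → dolwalsugori.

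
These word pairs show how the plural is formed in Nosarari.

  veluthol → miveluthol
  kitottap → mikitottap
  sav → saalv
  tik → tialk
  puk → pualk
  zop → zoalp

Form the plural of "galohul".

"galohul" has 3 vowels. The stems with 3 vowels (veluthol → miveluthol, kitottap → mikitottap) add the prefix mi-.
So galohul → migalohul.

migalohul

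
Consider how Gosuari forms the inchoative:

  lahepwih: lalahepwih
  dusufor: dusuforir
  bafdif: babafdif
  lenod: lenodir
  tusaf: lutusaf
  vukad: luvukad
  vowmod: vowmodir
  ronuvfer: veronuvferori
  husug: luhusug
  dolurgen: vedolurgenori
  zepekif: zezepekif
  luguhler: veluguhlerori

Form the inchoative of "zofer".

vezoferori

luguhler and dusufor both end in -r yet inflect differently (veluguhlerori, dusuforir), so the final letter is not what conditions the rule; the last vowel is.
"zofer" has last vowel 'e'. The stems whose last vowel is 'e' (dolurgen → vedolurgenori, luguhler → veluguhlerori, ronuvfer → veronuvferori) add ve- … -ori around the stem.
The other patterns: stems whose last vowel is 'i' repeat the first consonant+vowel as a prefix; stems whose last vowel is 'o' add -ir; stems whose last vowel is 'a' or 'u' add the prefix lu-.
So zofer → vezoferori.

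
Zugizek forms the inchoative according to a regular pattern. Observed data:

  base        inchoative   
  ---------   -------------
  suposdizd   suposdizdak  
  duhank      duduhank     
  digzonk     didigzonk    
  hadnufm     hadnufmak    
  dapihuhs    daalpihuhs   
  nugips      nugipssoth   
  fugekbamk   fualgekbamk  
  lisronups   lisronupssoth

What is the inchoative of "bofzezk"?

bofzezkak

duhank and fugekbamk both end in -k yet inflect differently (duduhank, fualgekbamk), so the final letter is not what conditions the rule; the second-to-last letter is.
"bofzezk" has second-to-last letter 'z'. The one such stem in the data (suposdizd → suposdizdak) adds -ak, so the same rule applies.
The other patterns: stems whose second-to-last letter is 'p' double the final consonant and add -oth; stems whose second-to-last letter is 'n' repeat the first consonant+vowel as a prefix; stems whose second-to-last letter is 'h' or 'm' insert -al- after the first vowel.
So bofzezk → bofzezkak.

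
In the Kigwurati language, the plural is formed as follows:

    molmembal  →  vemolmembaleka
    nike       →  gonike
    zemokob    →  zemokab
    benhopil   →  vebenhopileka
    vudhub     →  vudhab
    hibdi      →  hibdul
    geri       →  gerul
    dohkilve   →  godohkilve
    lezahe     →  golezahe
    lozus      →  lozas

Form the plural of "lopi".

lopul

hibdi and benhopil both have last vowel 'i' yet inflect differently (hibdul, vebenhopileka), so the last vowel is not what conditions the rule; the final letter is.
"lopi" ends in -i. The stems ending in -i (hibdi → hibdul, geri → gerul) drop the final letter and add -ul.
So lopi → lopul.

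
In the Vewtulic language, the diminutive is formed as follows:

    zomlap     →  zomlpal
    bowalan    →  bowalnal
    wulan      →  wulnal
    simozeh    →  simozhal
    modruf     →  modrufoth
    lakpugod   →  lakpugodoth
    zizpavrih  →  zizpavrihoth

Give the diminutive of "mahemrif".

"mahemrif" has last vowel 'i'. The one such stem in the data (zizpavrih → zizpavrihoth) adds -oth, so the same rule applies.
The other pattern: stems whose last vowel is 'a' or 'e' delete the last vowel and add -al.
So mahemrif → mahemrifoth.

mahemrifoth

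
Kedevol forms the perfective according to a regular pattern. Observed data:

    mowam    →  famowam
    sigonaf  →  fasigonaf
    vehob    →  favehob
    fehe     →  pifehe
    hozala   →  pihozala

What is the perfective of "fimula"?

"fimula" ends in a vowel. The stems ending in a vowel (fehe → pifehe, hozala → pihozala) add the prefix pi-.
So fimula → pifimula.

pifimula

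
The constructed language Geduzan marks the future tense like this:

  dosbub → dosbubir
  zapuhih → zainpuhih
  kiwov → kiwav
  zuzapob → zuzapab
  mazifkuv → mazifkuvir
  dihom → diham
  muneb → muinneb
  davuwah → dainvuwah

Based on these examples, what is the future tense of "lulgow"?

mazifkuv and kiwov both end in -v yet inflect differently (mazifkuvir, kiwav), so the final letter is not what conditions the rule; the last vowel is.
"lulgow" has last vowel 'o'. The stems whose last vowel is 'o' (kiwov → kiwav, dihom → diham, zuzapob → zuzapab) change the last vowel to 'a'.
So lulgow → lulgaw.

lulgaw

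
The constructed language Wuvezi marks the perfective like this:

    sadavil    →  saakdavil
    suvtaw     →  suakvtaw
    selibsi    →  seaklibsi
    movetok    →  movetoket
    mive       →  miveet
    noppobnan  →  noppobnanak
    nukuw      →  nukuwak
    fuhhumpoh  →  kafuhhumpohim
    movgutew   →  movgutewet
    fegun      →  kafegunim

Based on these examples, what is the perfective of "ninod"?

"ninod" begins with n-. The stems beginning with n- (noppobnan → noppobnanak, nukuw → nukuwak) add -ak.
So ninod → ninodak.

ninodak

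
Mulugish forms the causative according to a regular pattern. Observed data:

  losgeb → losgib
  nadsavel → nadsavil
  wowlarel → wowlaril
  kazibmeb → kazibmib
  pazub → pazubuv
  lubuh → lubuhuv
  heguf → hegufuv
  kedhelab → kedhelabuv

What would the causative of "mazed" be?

losgeb and pazub both end in -b yet inflect differently (losgib, pazubuv), so the final letter is not what conditions the rule; the last vowel is.
"mazed" has last vowel 'e'. The stems whose last vowel is 'e' (losgeb → losgib, nadsavel → nadsavil, wowlarel → wowlaril) change the last vowel to 'i'.
So mazed → mazid.

mazid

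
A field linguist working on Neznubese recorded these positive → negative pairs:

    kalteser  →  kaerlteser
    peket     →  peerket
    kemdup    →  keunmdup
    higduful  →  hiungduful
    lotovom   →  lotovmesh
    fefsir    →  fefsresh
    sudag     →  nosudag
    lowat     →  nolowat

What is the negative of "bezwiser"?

"bezwiser" has last vowel 'e'. The stems whose last vowel is 'e' (kalteser → kaerlteser, peket → peerket) insert -er- after the first vowel.
So bezwiser → beerzwiser.

beerzwiser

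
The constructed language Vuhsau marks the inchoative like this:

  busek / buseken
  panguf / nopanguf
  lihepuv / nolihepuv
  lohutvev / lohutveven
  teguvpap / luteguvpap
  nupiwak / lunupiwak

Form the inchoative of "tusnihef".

"tusnihef" has last vowel 'e'. The stems whose last vowel is 'e' (busek → buseken, lohutvev → lohutveven) add -en.
The other patterns: stems whose last vowel is 'u' add the prefix no-; stems whose last vowel is 'a' add the prefix lu-.
So tusnihef → tusnihefen.

tusnihefen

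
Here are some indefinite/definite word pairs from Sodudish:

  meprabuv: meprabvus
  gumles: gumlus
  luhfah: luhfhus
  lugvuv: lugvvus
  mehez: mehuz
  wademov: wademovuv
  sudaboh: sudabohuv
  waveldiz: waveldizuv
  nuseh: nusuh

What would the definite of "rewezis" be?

rewezisuv

"rewezis" has last vowel 'i'. The one such stem in the data (waveldiz → waveldizuv) adds -uv, so the same rule applies.
The other patterns: stems whose last vowel is 'e' change the last vowel to 'u'; stems whose last vowel is 'a' or 'u' delete the last vowel and add -us.
So rewezis → rewezisuv.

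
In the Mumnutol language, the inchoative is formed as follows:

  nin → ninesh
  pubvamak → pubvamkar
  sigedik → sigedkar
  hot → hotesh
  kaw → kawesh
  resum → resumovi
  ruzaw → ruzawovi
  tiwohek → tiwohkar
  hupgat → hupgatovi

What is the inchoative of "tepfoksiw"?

kaw and ruzaw both end in -w yet inflect differently (kawesh, ruzawovi), so the final letter is not what conditions the rule; the number of vowels is.
"tepfoksiw" has 3 vowels. The stems with 3 vowels (pubvamak → pubvamkar, sigedik → sigedkar, tiwohek → tiwohkar) delete the last vowel and add -ar.
So tepfoksiw → tepfokswar.

tepfokswar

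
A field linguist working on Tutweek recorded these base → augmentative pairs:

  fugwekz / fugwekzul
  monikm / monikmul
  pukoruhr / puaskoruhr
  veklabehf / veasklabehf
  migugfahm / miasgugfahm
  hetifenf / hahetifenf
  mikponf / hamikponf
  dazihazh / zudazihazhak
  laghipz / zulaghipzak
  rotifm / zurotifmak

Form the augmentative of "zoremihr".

monikm and migugfahm both end in -m yet inflect differently (monikmul, miasgugfahm), so the final letter is not what conditions the rule; the second-to-last letter is.
"zoremihr" has second-to-last letter 'h'. The stems whose second-to-last letter is 'h' (pukoruhr → puaskoruhr, veklabehf → veasklabehf, migugfahm → miasgugfahm) insert -as- after the first vowel.
So zoremihr → zoasremihr.

zoasremihr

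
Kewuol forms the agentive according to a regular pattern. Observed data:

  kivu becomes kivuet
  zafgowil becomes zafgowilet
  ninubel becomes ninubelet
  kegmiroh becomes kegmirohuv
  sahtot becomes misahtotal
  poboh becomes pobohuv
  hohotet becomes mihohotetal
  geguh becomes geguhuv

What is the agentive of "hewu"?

hewuet

"hewu" ends in -u. The one such stem in the data (kivu → kivuet) adds -et, so the same rule applies.
The other patterns: stems ending in -h add -uv; stems ending in -t add mi- … -al around the stem.
So hewu → hewuet.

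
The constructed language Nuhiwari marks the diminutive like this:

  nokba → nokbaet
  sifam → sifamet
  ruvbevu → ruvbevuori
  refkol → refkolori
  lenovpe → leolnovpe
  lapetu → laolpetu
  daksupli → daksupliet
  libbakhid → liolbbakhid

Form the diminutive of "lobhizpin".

loolbhizpin

ruvbevu and lapetu both end in -u yet inflect differently (ruvbevuori, laolpetu), so the final letter is not what conditions the rule; the first letter is.
"lobhizpin" begins with l-. The stems beginning with l- (lenovpe → leolnovpe, lapetu → laolpetu, libbakhid → liolbbakhid) insert -ol- after the first vowel.
The other patterns: stems beginning with r- add -ori; stems beginning with d-, n- or s- add -et.
So lobhizpin → loolbhizpin.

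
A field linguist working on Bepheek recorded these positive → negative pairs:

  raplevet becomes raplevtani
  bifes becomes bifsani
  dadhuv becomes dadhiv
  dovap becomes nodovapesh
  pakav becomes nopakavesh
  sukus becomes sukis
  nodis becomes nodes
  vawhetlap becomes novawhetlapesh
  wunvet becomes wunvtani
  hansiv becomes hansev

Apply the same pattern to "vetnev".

vetnvani

sukus and bifes both end in -s yet inflect differently (sukis, bifsani), so the final letter is not what conditions the rule; the last vowel is.
"vetnev" has last vowel 'e'. The stems whose last vowel is 'e' (bifes → bifsani, raplevet → raplevtani, wunvet → wunvtani) delete the last vowel and add -ani.
So vetnev → vetnvani.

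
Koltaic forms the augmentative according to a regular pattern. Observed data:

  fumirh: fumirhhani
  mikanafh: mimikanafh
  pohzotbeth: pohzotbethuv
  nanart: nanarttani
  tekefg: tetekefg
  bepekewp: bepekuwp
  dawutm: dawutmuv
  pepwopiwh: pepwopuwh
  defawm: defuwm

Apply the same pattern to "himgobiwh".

mikanafh and pepwopiwh both end in -h yet inflect differently (mimikanafh, pepwopuwh), so the final letter is not what conditions the rule; the second-to-last letter is.
"himgobiwh" has second-to-last letter 'w'. The stems whose second-to-last letter is 'w' (bepekewp → bepekuwp, defawm → defuwm, pepwopiwh → pepwopuwh) change the last vowel to 'u'.
The other patterns: stems whose second-to-last letter is 'f' repeat the first consonant+vowel as a prefix; stems whose second-to-last letter is 'r' double the final consonant and add -ani; stems whose second-to-last letter is 't' add -uv.
So himgobiwh → himgobuwh.

himgobuwh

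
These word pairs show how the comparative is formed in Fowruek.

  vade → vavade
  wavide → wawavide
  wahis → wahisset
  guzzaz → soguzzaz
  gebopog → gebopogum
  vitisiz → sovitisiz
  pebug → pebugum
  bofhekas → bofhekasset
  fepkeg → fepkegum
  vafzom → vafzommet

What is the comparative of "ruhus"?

fepkeg and vade both have last vowel 'e' yet inflect differently (fepkegum, vavade), so the last vowel is not what conditions the rule; the final letter is.
"ruhus" ends in -s. The stems ending in -s (wahis → wahisset, bofhekas → bofhekasset) double the final consonant and add -et.
The other patterns: stems ending in -z add the prefix so-; stems ending in -g add -um; stems ending in -e repeat the first consonant+vowel as a prefix.
So ruhus → ruhusset.

ruhusset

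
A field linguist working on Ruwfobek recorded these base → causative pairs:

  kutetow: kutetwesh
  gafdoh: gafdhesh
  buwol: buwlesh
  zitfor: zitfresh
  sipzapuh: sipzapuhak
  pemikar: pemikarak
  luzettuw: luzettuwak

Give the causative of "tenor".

tenresh

gafdoh and sipzapuh both end in -h yet inflect differently (gafdhesh, sipzapuhak), so the final letter is not what conditions the rule; the last vowel is.
"tenor" has last vowel 'o'. The stems whose last vowel is 'o' (kutetow → kutetwesh, gafdoh → gafdhesh, buwol → buwlesh) delete the last vowel and add -esh.
The other pattern: stems whose last vowel is 'a' or 'u' add -ak.
So tenor → tenresh.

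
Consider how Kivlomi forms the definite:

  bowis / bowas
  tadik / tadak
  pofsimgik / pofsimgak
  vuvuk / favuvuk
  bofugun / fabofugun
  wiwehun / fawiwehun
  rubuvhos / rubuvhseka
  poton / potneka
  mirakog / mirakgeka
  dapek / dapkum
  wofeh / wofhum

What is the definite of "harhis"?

tadik and vuvuk both end in -k yet inflect differently (tadak, favuvuk), so the final letter is not what conditions the rule; the last vowel is.
"harhis" has last vowel 'i'. The stems whose last vowel is 'i' (bowis → bowas, tadik → tadak, pofsimgik → pofsimgak) change the last vowel to 'a'.
The other patterns: stems whose last vowel is 'u' add the prefix fa-; stems whose last vowel is 'o' delete the last vowel and add -eka; stems whose last vowel is 'e' delete the last vowel and add -um.
So harhis → harhas.

harhas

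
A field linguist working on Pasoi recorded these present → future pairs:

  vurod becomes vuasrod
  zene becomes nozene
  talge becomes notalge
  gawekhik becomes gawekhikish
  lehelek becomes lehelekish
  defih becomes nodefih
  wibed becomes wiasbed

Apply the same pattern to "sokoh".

wibed and lehelek both have last vowel 'e' yet inflect differently (wiasbed, lehelekish), so the last vowel is not what conditions the rule; the final letter is.
"sokoh" ends in -h. The one such stem in the data (defih → nodefih) adds the prefix no-, so the same rule applies.
So sokoh → nosokoh.

nosokoh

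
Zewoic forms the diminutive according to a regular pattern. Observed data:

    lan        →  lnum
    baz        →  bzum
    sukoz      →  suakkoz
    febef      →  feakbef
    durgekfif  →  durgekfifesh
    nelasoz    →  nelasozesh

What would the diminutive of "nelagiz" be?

nelagizesh

"nelagiz" has 3 vowels. The stems with 3 vowels (durgekfif → durgekfifesh, nelasoz → nelasozesh) add -esh.
The other patterns: stems with 1 vowel delete the last vowel and add -um; stems with 2 vowels insert -ak- after the first vowel.
So nelagiz → nelagizesh.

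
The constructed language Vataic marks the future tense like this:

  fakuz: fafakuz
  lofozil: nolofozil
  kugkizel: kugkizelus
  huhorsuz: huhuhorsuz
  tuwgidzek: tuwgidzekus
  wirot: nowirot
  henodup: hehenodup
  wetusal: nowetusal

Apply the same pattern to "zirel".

zirelus

kugkizel and wetusal both end in -l yet inflect differently (kugkizelus, nowetusal), so the final letter is not what conditions the rule; the last vowel is.
"zirel" has last vowel 'e'. The stems whose last vowel is 'e' (tuwgidzek → tuwgidzekus, kugkizel → kugkizelus) add -us.
The other patterns: stems whose last vowel is 'u' repeat the first consonant+vowel as a prefix; stems whose last vowel is 'a', 'i' or 'o' add the prefix no-.
So zirel → zirelus.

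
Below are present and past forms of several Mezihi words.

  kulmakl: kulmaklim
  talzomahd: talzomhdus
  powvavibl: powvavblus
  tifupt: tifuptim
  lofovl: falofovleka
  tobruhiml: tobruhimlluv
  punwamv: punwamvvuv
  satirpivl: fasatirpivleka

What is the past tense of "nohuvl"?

fanohuvleka

tobruhiml and satirpivl both end in -l yet inflect differently (tobruhimlluv, fasatirpivleka), so the final letter is not what conditions the rule; the second-to-last letter is.
"nohuvl" has second-to-last letter 'v'. The stems whose second-to-last letter is 'v' (satirpivl → fasatirpivleka, lofovl → falofovleka) add fa- … -eka around the stem.
So nohuvl → fanohuvleka.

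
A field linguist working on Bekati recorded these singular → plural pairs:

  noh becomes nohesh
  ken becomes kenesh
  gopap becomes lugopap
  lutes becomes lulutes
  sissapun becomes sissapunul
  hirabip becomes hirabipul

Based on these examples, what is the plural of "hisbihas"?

ken and sissapun both end in -n yet inflect differently (kenesh, sissapunul), so the final letter is not what conditions the rule; the number of vowels is.
"hisbihas" has 3 vowels. The stems with 3 vowels (sissapun → sissapunul, hirabip → hirabipul) add -ul.
So hisbihas → hisbihasul.

hisbihasul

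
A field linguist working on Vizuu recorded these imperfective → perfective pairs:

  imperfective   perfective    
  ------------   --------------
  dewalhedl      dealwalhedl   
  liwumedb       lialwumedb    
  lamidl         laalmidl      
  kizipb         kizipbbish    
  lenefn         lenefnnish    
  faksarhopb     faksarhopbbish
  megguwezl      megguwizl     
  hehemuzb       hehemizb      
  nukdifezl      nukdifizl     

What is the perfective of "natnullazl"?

"natnullazl" has second-to-last letter 'z'. The stems whose second-to-last letter is 'z' (megguwezl → megguwizl, hehemuzb → hehemizb, nukdifezl → nukdifizl) change the last vowel to 'i'.
So natnullazl → natnullizl.

natnullizl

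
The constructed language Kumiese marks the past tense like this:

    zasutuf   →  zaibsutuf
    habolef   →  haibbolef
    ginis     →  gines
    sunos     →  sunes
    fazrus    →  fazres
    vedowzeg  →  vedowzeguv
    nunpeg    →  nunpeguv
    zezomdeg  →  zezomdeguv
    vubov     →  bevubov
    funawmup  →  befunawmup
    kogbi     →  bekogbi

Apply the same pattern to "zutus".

zasutuf and fazrus both have last vowel 'u' yet inflect differently (zaibsutuf, fazres), so the last vowel is not what conditions the rule; the final letter is.
"zutus" ends in -s. The stems ending in -s (ginis → gines, sunos → sunes, fazrus → fazres) change the last vowel to 'e'.
So zutus → zutes.

zutes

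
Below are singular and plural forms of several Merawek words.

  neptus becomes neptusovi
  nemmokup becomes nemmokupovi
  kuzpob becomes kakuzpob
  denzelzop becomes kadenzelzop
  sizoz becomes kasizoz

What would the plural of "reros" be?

kareros

nemmokup and denzelzop both end in -p yet inflect differently (nemmokupovi, kadenzelzop), so the final letter is not what conditions the rule; the last vowel is.
"reros" has last vowel 'o'. The stems whose last vowel is 'o' (sizoz → kasizoz, denzelzop → kadenzelzop, kuzpob → kakuzpob) add the prefix ka-.
The other pattern: stems whose last vowel is 'u' add -ovi.
So reros → kareros.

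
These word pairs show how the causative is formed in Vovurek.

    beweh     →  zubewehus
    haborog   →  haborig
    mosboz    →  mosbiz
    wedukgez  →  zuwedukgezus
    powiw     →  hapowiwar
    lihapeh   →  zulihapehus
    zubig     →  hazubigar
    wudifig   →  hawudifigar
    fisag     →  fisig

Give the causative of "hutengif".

mosboz and wedukgez both end in -z yet inflect differently (mosbiz, zuwedukgezus), so the final letter is not what conditions the rule; the last vowel is.
"hutengif" has last vowel 'i'. The stems whose last vowel is 'i' (zubig → hazubigar, powiw → hapowiwar, wudifig → hawudifigar) add ha- … -ar around the stem.
So hutengif → hahutengifar.

hahutengifar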